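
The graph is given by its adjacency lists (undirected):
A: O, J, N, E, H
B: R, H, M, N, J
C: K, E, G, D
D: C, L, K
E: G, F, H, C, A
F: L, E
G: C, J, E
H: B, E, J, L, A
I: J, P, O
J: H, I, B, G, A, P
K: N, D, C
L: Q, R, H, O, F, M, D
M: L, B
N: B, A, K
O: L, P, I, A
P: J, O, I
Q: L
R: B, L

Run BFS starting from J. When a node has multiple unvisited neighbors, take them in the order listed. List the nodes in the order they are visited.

J → H → I → B → G → A → P → E → L → O → R → M → N → C → F → Q → D → K

Visit J; enqueue H, I, B, G, A, P → queue [H, I, B, G, A, P]
Visit H; enqueue E, L → queue [I, B, G, A, P, E, L]
Visit I; enqueue O → queue [B, G, A, P, E, L, O]
Visit B; enqueue R, M, N → queue [G, A, P, E, L, O, R, M, N]
Visit G; enqueue C → queue [A, P, E, L, O, R, M, N, C]
Visit A → queue [P, E, L, O, R, M, N, C]
Visit P → queue [E, L, O, R, M, N, C]
Visit E; enqueue F → queue [L, O, R, M, N, C, F]
Visit L; enqueue Q, D → queue [O, R, M, N, C, F, Q, D]
Visit O → queue [R, M, N, C, F, Q, D]
Visit R → queue [M, N, C, F, Q, D]
Visit M → queue [N, C, F, Q, D]
Visit N; enqueue K → queue [C, F, Q, D, K]
Visit C → queue [F, Q, D, K]
Visit F → queue [Q, D, K]
Visit Q → queue [D, K]
Visit D → queue [K]
Visit K → queue []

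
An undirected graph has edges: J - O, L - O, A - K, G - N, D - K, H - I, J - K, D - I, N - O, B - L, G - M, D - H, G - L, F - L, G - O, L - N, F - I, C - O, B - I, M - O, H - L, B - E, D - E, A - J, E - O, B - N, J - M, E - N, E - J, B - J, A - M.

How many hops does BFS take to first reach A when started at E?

2

Level 0: E
Level 1: B, D, J, N, O
Level 2: A, C, G, H, I, K, L, M
Level 3: F
A first appears at level 2.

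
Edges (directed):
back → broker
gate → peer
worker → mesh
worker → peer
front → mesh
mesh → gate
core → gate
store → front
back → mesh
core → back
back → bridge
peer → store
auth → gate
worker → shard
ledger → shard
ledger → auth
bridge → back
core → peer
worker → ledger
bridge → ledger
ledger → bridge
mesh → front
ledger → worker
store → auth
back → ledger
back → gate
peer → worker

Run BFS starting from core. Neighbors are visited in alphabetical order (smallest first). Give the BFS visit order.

Visit core; enqueue back, gate, peer → queue [back, gate, peer]
Visit back; enqueue bridge, broker, ledger, mesh → queue [gate, peer, bridge, broker, ledger, mesh]
Visit gate → queue [peer, bridge, broker, ledger, mesh]
Visit peer; enqueue store, worker → queue [bridge, broker, ledger, mesh, store, worker]
Visit bridge → queue [broker, ledger, mesh, store, worker]
Visit broker → queue [ledger, mesh, store, worker]
Visit ledger; enqueue auth, shard → queue [mesh, store, worker, auth, shard]
Visit mesh; enqueue front → queue [store, worker, auth, shard, front]
Visit store → queue [worker, auth, shard, front]
Visit worker → queue [auth, shard, front]
Visit auth → queue [shard, front]
Visit shard → queue [front]
Visit front → queue []

core back gate peer bridge broker ledger mesh store worker auth shard front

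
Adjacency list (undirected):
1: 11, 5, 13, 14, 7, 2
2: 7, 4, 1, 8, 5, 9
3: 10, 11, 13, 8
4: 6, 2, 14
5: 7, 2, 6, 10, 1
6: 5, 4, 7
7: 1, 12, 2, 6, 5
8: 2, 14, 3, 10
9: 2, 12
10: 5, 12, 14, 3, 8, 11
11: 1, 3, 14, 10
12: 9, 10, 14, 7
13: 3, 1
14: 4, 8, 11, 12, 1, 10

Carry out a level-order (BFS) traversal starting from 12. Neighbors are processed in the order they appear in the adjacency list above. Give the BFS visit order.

Visit 12; enqueue 9, 10, 14, 7 → queue [9, 10, 14, 7]
Visit 9; enqueue 2 → queue [10, 14, 7, 2]
Visit 10; enqueue 5, 3, 8, 11 → queue [14, 7, 2, 5, 3, 8, 11]
Visit 14; enqueue 4, 1 → queue [7, 2, 5, 3, 8, 11, 4, 1]
Visit 7; enqueue 6 → queue [2, 5, 3, 8, 11, 4, 1, 6]
Visit 2 → queue [5, 3, 8, 11, 4, 1, 6]
Visit 5 → queue [3, 8, 11, 4, 1, 6]
Visit 3; enqueue 13 → queue [8, 11, 4, 1, 6, 13]
Visit 8 → queue [11, 4, 1, 6, 13]
Visit 11 → queue [4, 1, 6, 13]
Visit 4 → queue [1, 6, 13]
Visit 1 → queue [6, 13]
Visit 6 → queue [13]
Visit 13 → queue []

12, 9, 10, 14, 7, 2, 5, 3, 8, 11, 4, 1, 6, 13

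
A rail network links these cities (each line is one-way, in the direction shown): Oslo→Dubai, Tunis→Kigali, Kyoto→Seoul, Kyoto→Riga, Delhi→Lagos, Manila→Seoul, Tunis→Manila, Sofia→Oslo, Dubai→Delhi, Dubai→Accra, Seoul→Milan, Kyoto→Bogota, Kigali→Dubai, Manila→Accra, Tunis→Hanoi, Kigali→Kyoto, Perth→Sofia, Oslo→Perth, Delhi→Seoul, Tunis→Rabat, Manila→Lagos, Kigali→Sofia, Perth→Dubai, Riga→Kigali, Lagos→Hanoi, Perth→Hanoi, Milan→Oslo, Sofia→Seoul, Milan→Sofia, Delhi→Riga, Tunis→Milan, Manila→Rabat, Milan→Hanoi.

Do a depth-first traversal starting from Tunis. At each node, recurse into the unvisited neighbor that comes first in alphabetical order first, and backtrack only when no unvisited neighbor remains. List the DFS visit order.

Visit Tunis
Tunis → Hanoi
Tunis → Kigali
Kigali → Dubai
Dubai → Accra
Dubai → Delhi
Delhi → Lagos
Delhi → Riga
Delhi → Seoul
Seoul → Milan
Milan → Oslo
Oslo → Perth
Perth → Sofia
Kigali → Kyoto
Kyoto → Bogota
Tunis → Manila
Manila → Rabat

Tunis Hanoi Kigali Dubai Accra Delhi Lagos Riga Seoul Milan Oslo Perth Sofia Kyoto Bogota Manila Rabat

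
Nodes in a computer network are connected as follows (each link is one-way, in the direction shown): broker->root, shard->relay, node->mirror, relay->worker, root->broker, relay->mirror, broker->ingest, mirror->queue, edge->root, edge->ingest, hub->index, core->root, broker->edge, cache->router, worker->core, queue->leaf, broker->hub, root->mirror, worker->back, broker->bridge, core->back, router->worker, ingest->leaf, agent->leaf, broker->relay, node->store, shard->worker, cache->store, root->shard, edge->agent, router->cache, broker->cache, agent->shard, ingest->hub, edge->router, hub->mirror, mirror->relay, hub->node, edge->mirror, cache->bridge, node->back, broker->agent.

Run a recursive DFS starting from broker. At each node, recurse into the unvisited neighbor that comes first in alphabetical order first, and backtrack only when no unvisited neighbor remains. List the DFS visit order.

broker, agent, leaf, shard, relay, mirror, queue, worker, back, core, root, bridge, cache, router, store, edge, ingest, hub, index, node

Visit broker
broker → agent
agent → leaf
agent → shard
shard → relay
relay → mirror
mirror → queue
relay → worker
worker → back
worker → core
core → root
broker → bridge
broker → cache
cache → router
cache → store
broker → edge
edge → ingest
ingest → hub
hub → index
hub → node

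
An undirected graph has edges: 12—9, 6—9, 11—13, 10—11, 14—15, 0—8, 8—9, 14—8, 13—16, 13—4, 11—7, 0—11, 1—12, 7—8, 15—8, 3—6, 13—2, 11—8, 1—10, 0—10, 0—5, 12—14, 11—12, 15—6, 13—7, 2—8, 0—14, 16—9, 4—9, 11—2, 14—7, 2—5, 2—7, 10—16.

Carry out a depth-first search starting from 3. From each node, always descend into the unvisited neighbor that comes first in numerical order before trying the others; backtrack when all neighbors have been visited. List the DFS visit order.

3 -> 6 -> 9 -> 4 -> 13 -> 2 -> 5 -> 0 -> 8 -> 7 -> 11 -> 10 -> 1 -> 12 -> 14 -> 15 -> 16

Visit 3
3 → 6
6 → 9
9 → 4
4 → 13
13 → 2
2 → 5
5 → 0
0 → 8
8 → 7
7 → 11
11 → 10
10 → 1
1 → 12
12 → 14
14 → 15
10 → 16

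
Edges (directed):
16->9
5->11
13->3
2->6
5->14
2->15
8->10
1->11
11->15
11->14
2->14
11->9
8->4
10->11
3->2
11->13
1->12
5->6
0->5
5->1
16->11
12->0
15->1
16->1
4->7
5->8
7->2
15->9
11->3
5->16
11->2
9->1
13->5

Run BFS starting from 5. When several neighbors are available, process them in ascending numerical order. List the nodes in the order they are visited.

5 1 6 8 11 14 16 12 4 10 2 3 9 13 15 0 7

Visit 5; enqueue 1, 6, 8, 11, 14, 16 → queue [1, 6, 8, 11, 14, 16]
Visit 1; enqueue 12 → queue [6, 8, 11, 14, 16, 12]
Visit 6 → queue [8, 11, 14, 16, 12]
Visit 8; enqueue 4, 10 → queue [11, 14, 16, 12, 4, 10]
Visit 11; enqueue 2, 3, 9, 13, 15 → queue [14, 16, 12, 4, 10, 2, 3, 9, 13, 15]
Visit 14 → queue [16, 12, 4, 10, 2, 3, 9, 13, 15]
Visit 16 → queue [12, 4, 10, 2, 3, 9, 13, 15]
Visit 12; enqueue 0 → queue [4, 10, 2, 3, 9, 13, 15, 0]
Visit 4; enqueue 7 → queue [10, 2, 3, 9, 13, 15, 0, 7]
Visit 10 → queue [2, 3, 9, 13, 15, 0, 7]
Visit 2 → queue [3, 9, 13, 15, 0, 7]
Visit 3 → queue [9, 13, 15, 0, 7]
Visit 9 → queue [13, 15, 0, 7]
Visit 13 → queue [15, 0, 7]
Visit 15 → queue [0, 7]
Visit 0 → queue [7]
Visit 7 → queue []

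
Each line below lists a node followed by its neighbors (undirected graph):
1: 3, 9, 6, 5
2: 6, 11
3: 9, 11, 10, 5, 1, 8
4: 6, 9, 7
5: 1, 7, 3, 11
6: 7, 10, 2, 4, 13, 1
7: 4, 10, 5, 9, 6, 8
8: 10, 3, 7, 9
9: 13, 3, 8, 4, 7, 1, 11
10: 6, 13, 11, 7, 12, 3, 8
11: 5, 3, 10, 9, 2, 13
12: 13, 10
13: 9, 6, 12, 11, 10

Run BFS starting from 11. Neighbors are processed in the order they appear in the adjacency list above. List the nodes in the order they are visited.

Visit 11; enqueue 5, 3, 10, 9, 2, 13 → queue [5, 3, 10, 9, 2, 13]
Visit 5; enqueue 1, 7 → queue [3, 10, 9, 2, 13, 1, 7]
Visit 3; enqueue 8 → queue [10, 9, 2, 13, 1, 7, 8]
Visit 10; enqueue 6, 12 → queue [9, 2, 13, 1, 7, 8, 6, 12]
Visit 9; enqueue 4 → queue [2, 13, 1, 7, 8, 6, 12, 4]
Visit 2 → queue [13, 1, 7, 8, 6, 12, 4]
Visit 13 → queue [1, 7, 8, 6, 12, 4]
Visit 1 → queue [7, 8, 6, 12, 4]
Visit 7 → queue [8, 6, 12, 4]
Visit 8 → queue [6, 12, 4]
Visit 6 → queue [12, 4]
Visit 12 → queue [4]
Visit 4 → queue []

11 -> 5 -> 3 -> 10 -> 9 -> 2 -> 13 -> 1 -> 7 -> 8 -> 6 -> 12 -> 4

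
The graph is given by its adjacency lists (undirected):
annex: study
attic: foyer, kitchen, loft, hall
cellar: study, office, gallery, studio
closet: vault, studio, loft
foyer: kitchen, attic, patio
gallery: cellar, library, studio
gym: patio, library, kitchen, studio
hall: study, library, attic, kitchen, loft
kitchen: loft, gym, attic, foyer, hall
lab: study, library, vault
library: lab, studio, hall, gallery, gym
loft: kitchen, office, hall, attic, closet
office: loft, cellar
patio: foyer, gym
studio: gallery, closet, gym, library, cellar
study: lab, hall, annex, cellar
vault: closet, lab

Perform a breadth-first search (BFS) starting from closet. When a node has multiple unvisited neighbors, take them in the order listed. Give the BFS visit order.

Visit closet; enqueue vault, studio, loft → queue [vault, studio, loft]
Visit vault; enqueue lab → queue [studio, loft, lab]
Visit studio; enqueue gallery, gym, library, cellar → queue [loft, lab, gallery, gym, library, cellar]
Visit loft; enqueue kitchen, office, hall, attic → queue [lab, gallery, gym, library, cellar, kitchen, office, hall, attic]
Visit lab; enqueue study → queue [gallery, gym, library, cellar, kitchen, office, hall, attic, study]
Visit gallery → queue [gym, library, cellar, kitchen, office, hall, attic, study]
Visit gym; enqueue patio → queue [library, cellar, kitchen, office, hall, attic, study, patio]
Visit library → queue [cellar, kitchen, office, hall, attic, study, patio]
Visit cellar → queue [kitchen, office, hall, attic, study, patio]
Visit kitchen; enqueue foyer → queue [office, hall, attic, study, patio, foyer]
Visit office → queue [hall, attic, study, patio, foyer]
Visit hall → queue [attic, study, patio, foyer]
Visit attic → queue [study, patio, foyer]
Visit study; enqueue annex → queue [patio, foyer, annex]
Visit patio → queue [foyer, annex]
Visit foyer → queue [annex]
Visit annex → queue []

closet vault studio loft lab gallery gym library cellar kitchen office hall attic study patio foyer annex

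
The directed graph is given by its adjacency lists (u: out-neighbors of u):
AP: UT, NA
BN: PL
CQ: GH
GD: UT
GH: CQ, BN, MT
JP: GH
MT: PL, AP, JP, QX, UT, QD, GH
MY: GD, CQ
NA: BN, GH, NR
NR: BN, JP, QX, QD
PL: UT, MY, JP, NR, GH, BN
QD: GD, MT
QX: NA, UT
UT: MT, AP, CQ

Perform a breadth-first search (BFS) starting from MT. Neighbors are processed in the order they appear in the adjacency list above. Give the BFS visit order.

MT -> PL -> AP -> JP -> QX -> UT -> QD -> GH -> MY -> NR -> BN -> NA -> CQ -> GD

Visit MT; enqueue PL, AP, JP, QX, UT, QD, GH → queue [PL, AP, JP, QX, UT, QD, GH]
Visit PL; enqueue MY, NR, BN → queue [AP, JP, QX, UT, QD, GH, MY, NR, BN]
Visit AP; enqueue NA → queue [JP, QX, UT, QD, GH, MY, NR, BN, NA]
Visit JP → queue [QX, UT, QD, GH, MY, NR, BN, NA]
Visit QX → queue [UT, QD, GH, MY, NR, BN, NA]
Visit UT; enqueue CQ → queue [QD, GH, MY, NR, BN, NA, CQ]
Visit QD; enqueue GD → queue [GH, MY, NR, BN, NA, CQ, GD]
Visit GH → queue [MY, NR, BN, NA, CQ, GD]
Visit MY → queue [NR, BN, NA, CQ, GD]
Visit NR → queue [BN, NA, CQ, GD]
Visit BN → queue [NA, CQ, GD]
Visit NA → queue [CQ, GD]
Visit CQ → queue [GD]
Visit GD → queue []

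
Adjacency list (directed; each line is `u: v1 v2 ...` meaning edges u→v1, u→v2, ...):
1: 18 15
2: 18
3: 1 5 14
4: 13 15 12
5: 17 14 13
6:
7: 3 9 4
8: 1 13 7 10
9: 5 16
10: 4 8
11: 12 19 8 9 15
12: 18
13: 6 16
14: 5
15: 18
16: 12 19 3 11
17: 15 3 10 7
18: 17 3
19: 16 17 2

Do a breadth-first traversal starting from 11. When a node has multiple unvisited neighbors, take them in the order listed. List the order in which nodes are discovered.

Visit 11; enqueue 12, 19, 8, 9, 15 → queue [12, 19, 8, 9, 15]
Visit 12; enqueue 18 → queue [19, 8, 9, 15, 18]
Visit 19; enqueue 16, 17, 2 → queue [8, 9, 15, 18, 16, 17, 2]
Visit 8; enqueue 1, 13, 7, 10 → queue [9, 15, 18, 16, 17, 2, 1, 13, 7, 10]
Visit 9; enqueue 5 → queue [15, 18, 16, 17, 2, 1, 13, 7, 10, 5]
Visit 15 → queue [18, 16, 17, 2, 1, 13, 7, 10, 5]
Visit 18; enqueue 3 → queue [16, 17, 2, 1, 13, 7, 10, 5, 3]
Visit 16 → queue [17, 2, 1, 13, 7, 10, 5, 3]
Visit 17 → queue [2, 1, 13, 7, 10, 5, 3]
Visit 2 → queue [1, 13, 7, 10, 5, 3]
Visit 1 → queue [13, 7, 10, 5, 3]
Visit 13; enqueue 6 → queue [7, 10, 5, 3, 6]
Visit 7; enqueue 4 → queue [10, 5, 3, 6, 4]
Visit 10 → queue [5, 3, 6, 4]
Visit 5; enqueue 14 → queue [3, 6, 4, 14]
Visit 3 → queue [6, 4, 14]
Visit 6 → queue [4, 14]
Visit 4 → queue [14]
Visit 14 → queue []

11 → 12 → 19 → 8 → 9 → 15 → 18 → 16 → 17 → 2 → 1 → 13 → 7 → 10 → 5 → 3 → 6 → 4 → 14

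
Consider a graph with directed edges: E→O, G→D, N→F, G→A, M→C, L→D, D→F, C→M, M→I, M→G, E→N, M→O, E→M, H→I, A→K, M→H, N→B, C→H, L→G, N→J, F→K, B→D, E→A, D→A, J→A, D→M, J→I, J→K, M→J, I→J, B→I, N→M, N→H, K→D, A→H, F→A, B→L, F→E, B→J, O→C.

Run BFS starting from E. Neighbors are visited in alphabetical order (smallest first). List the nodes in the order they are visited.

E → A → M → N → O → H → K → C → G → I → J → B → F → D → L

Visit E; enqueue A, M, N, O → queue [A, M, N, O]
Visit A; enqueue H, K → queue [M, N, O, H, K]
Visit M; enqueue C, G, I, J → queue [N, O, H, K, C, G, I, J]
Visit N; enqueue B, F → queue [O, H, K, C, G, I, J, B, F]
Visit O → queue [H, K, C, G, I, J, B, F]
Visit H → queue [K, C, G, I, J, B, F]
Visit K; enqueue D → queue [C, G, I, J, B, F, D]
Visit C → queue [G, I, J, B, F, D]
Visit G → queue [I, J, B, F, D]
Visit I → queue [J, B, F, D]
Visit J → queue [B, F, D]
Visit B; enqueue L → queue [F, D, L]
Visit F → queue [D, L]
Visit D → queue [L]
Visit L → queue []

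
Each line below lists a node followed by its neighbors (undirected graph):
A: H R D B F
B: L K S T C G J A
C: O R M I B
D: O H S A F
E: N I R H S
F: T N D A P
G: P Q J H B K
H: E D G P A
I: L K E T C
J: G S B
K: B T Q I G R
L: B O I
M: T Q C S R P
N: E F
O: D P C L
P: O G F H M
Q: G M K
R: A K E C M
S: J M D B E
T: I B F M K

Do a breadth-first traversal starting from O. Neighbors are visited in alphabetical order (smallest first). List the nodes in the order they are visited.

Visit O; enqueue C, D, L, P → queue [C, D, L, P]
Visit C; enqueue B, I, M, R → queue [D, L, P, B, I, M, R]
Visit D; enqueue A, F, H, S → queue [L, P, B, I, M, R, A, F, H, S]
Visit L → queue [P, B, I, M, R, A, F, H, S]
Visit P; enqueue G → queue [B, I, M, R, A, F, H, S, G]
Visit B; enqueue J, K, T → queue [I, M, R, A, F, H, S, G, J, K, T]
Visit I; enqueue E → queue [M, R, A, F, H, S, G, J, K, T, E]
Visit M; enqueue Q → queue [R, A, F, H, S, G, J, K, T, E, Q]
Visit R → queue [A, F, H, S, G, J, K, T, E, Q]
Visit A → queue [F, H, S, G, J, K, T, E, Q]
Visit F; enqueue N → queue [H, S, G, J, K, T, E, Q, N]
Visit H → queue [S, G, J, K, T, E, Q, N]
Visit S → queue [G, J, K, T, E, Q, N]
Visit G → queue [J, K, T, E, Q, N]
Visit J → queue [K, T, E, Q, N]
Visit K → queue [T, E, Q, N]
Visit T → queue [E, Q, N]
Visit E → queue [Q, N]
Visit Q → queue [N]
Visit N → queue []

O, C, D, L, P, B, I, M, R, A, F, H, S, G, J, K, T, E, Q, N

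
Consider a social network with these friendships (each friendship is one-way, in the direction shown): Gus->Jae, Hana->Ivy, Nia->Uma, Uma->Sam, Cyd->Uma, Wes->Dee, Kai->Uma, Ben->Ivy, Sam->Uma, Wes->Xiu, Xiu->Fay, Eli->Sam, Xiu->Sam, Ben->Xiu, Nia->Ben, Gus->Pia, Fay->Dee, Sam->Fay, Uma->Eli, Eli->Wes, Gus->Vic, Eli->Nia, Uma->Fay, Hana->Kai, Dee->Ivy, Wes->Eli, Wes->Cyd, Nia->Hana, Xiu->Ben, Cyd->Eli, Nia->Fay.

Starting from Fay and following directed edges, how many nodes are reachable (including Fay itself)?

3

BFS from Fay visits: Fay, Dee, Ivy
Reachable nodes: 3 of 17 total.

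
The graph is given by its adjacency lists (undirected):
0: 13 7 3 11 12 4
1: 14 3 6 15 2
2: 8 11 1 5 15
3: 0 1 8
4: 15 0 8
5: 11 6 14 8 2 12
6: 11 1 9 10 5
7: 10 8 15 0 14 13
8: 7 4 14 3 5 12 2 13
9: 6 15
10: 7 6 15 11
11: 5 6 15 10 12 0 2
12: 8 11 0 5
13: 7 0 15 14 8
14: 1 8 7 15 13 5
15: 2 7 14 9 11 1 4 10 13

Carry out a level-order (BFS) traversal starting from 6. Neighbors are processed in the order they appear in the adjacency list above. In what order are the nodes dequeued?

Visit 6; enqueue 11, 1, 9, 10, 5 → queue [11, 1, 9, 10, 5]
Visit 11; enqueue 15, 12, 0, 2 → queue [1, 9, 10, 5, 15, 12, 0, 2]
Visit 1; enqueue 14, 3 → queue [9, 10, 5, 15, 12, 0, 2, 14, 3]
Visit 9 → queue [10, 5, 15, 12, 0, 2, 14, 3]
Visit 10; enqueue 7 → queue [5, 15, 12, 0, 2, 14, 3, 7]
Visit 5; enqueue 8 → queue [15, 12, 0, 2, 14, 3, 7, 8]
Visit 15; enqueue 4, 13 → queue [12, 0, 2, 14, 3, 7, 8, 4, 13]
Visit 12 → queue [0, 2, 14, 3, 7, 8, 4, 13]
Visit 0 → queue [2, 14, 3, 7, 8, 4, 13]
Visit 2 → queue [14, 3, 7, 8, 4, 13]
Visit 14 → queue [3, 7, 8, 4, 13]
Visit 3 → queue [7, 8, 4, 13]
Visit 7 → queue [8, 4, 13]
Visit 8 → queue [4, 13]
Visit 4 → queue [13]
Visit 13 → queue []

6, 11, 1, 9, 10, 5, 15, 12, 0, 2, 14, 3, 7, 8, 4, 13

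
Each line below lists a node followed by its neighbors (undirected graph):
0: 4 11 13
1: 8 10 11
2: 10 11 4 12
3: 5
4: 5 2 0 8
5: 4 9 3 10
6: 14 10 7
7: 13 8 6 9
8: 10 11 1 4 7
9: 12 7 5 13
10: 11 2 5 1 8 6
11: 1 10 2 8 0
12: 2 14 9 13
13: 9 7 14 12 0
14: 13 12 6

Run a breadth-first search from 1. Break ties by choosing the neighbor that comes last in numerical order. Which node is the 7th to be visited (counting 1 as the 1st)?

Visit 1; enqueue 11, 10, 8 → queue [11, 10, 8]
Visit 11; enqueue 2, 0 → queue [10, 8, 2, 0]
Visit 10; enqueue 6, 5 → queue [8, 2, 0, 6, 5]
Visit 8; enqueue 7, 4 → queue [2, 0, 6, 5, 7, 4]
Visit 2; enqueue 12 → queue [0, 6, 5, 7, 4, 12]
Visit 0; enqueue 13 → queue [6, 5, 7, 4, 12, 13]
Visit 6; enqueue 14 → queue [5, 7, 4, 12, 13, 14]
Visit 5; enqueue 9, 3 → queue [7, 4, 12, 13, 14, 9, 3]
Visit 7 → queue [4, 12, 13, 14, 9, 3]
Visit 4 → queue [12, 13, 14, 9, 3]
Visit 12 → queue [13, 14, 9, 3]
Visit 13 → queue [14, 9, 3]
Visit 14 → queue [9, 3]
Visit 9 → queue [3]
Visit 3 → queue []

Visit order: 1, 11, 10, 8, 2, 0, 6, 5, 7, 4, 12, 13, 14, 9, 3

6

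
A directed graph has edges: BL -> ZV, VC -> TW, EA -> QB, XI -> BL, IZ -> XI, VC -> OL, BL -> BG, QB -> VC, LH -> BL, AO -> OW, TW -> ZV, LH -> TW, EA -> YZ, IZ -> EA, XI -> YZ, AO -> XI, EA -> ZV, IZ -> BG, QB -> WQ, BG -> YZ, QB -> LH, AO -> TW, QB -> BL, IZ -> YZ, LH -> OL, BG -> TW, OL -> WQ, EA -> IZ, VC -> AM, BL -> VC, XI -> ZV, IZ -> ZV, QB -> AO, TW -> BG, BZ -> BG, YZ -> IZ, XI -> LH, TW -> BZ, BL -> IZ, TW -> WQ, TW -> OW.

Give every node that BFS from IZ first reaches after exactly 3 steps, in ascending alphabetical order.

AO, BZ, OL, OW, VC, WQ

Level 0: IZ
Level 1: BG, EA, XI, YZ, ZV
Level 2: BL, LH, QB, TW
Level 3: AO, BZ, OL, OW, VC, WQ
Level 4: AM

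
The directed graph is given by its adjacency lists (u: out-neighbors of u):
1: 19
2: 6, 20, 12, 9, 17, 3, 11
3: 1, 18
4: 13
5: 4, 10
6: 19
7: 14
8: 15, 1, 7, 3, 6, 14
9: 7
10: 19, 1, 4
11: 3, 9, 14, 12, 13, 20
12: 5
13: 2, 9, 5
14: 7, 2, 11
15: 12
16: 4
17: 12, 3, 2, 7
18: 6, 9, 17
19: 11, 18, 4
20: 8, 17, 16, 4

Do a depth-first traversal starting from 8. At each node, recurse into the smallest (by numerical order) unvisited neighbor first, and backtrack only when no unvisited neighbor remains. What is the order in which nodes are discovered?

8, 1, 19, 4, 13, 2, 3, 18, 6, 9, 7, 14, 11, 12, 5, 10, 20, 16, 17, 15

Visit 8
8 → 1
1 → 19
19 → 4
4 → 13
13 → 2
2 → 3
3 → 18
18 → 6
18 → 9
9 → 7
7 → 14
14 → 11
11 → 12
12 → 5
5 → 10
11 → 20
20 → 16
20 → 17
8 → 15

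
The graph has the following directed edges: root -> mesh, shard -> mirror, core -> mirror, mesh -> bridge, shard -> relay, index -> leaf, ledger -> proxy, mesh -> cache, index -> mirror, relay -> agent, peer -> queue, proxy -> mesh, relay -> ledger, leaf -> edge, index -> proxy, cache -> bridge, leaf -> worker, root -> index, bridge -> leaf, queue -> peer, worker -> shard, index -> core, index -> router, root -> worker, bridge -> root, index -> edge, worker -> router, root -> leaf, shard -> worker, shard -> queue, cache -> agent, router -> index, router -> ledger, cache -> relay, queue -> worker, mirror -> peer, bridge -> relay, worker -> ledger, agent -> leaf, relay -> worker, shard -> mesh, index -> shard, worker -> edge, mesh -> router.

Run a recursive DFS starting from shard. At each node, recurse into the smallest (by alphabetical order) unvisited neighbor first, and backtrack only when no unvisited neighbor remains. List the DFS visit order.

shard → mesh → bridge → leaf → edge → worker → ledger → proxy → router → index → core → mirror → peer → queue → relay → agent → root → cache

Visit shard
shard → mesh
mesh → bridge
bridge → leaf
leaf → edge
leaf → worker
worker → ledger
ledger → proxy
worker → router
router → index
index → core
core → mirror
mirror → peer
peer → queue
bridge → relay
relay → agent
bridge → root
mesh → cache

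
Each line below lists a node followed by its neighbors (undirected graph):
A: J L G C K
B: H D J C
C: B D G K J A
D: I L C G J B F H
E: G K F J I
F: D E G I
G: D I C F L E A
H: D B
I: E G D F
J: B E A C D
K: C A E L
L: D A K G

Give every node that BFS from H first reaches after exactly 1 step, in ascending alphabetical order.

B, D

Level 0: H
Level 1: B, D
Level 2: C, F, G, I, J, L
Level 3: A, E, K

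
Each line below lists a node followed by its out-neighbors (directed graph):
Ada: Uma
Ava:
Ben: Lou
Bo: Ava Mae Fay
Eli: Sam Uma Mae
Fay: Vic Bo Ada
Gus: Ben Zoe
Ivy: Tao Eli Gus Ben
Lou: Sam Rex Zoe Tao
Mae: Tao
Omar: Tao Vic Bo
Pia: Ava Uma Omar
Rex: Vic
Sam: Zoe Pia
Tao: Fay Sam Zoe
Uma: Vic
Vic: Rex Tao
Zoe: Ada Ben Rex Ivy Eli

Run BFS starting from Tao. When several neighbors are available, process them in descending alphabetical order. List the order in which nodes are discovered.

Visit Tao; enqueue Zoe, Sam, Fay → queue [Zoe, Sam, Fay]
Visit Zoe; enqueue Rex, Ivy, Eli, Ben, Ada → queue [Sam, Fay, Rex, Ivy, Eli, Ben, Ada]
Visit Sam; enqueue Pia → queue [Fay, Rex, Ivy, Eli, Ben, Ada, Pia]
Visit Fay; enqueue Vic, Bo → queue [Rex, Ivy, Eli, Ben, Ada, Pia, Vic, Bo]
Visit Rex → queue [Ivy, Eli, Ben, Ada, Pia, Vic, Bo]
Visit Ivy; enqueue Gus → queue [Eli, Ben, Ada, Pia, Vic, Bo, Gus]
Visit Eli; enqueue Uma, Mae → queue [Ben, Ada, Pia, Vic, Bo, Gus, Uma, Mae]
Visit Ben; enqueue Lou → queue [Ada, Pia, Vic, Bo, Gus, Uma, Mae, Lou]
Visit Ada → queue [Pia, Vic, Bo, Gus, Uma, Mae, Lou]
Visit Pia; enqueue Omar, Ava → queue [Vic, Bo, Gus, Uma, Mae, Lou, Omar, Ava]
Visit Vic → queue [Bo, Gus, Uma, Mae, Lou, Omar, Ava]
Visit Bo → queue [Gus, Uma, Mae, Lou, Omar, Ava]
Visit Gus → queue [Uma, Mae, Lou, Omar, Ava]
Visit Uma → queue [Mae, Lou, Omar, Ava]
Visit Mae → queue [Lou, Omar, Ava]
Visit Lou → queue [Omar, Ava]
Visit Omar → queue [Ava]
Visit Ava → queue []

Tao → Zoe → Sam → Fay → Rex → Ivy → Eli → Ben → Ada → Pia → Vic → Bo → Gus → Uma → Mae → Lou → Omar → Ava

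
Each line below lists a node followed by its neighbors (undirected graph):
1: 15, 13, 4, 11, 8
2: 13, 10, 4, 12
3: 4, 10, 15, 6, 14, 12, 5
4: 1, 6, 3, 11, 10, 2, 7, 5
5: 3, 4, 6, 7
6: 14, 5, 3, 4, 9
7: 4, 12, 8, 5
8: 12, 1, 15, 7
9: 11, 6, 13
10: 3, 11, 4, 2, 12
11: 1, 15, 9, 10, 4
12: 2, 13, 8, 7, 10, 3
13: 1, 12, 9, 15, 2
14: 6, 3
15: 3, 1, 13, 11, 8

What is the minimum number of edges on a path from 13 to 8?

2

Level 0: 13
Level 1: 1, 2, 9, 12, 15
Level 2: 3, 4, 6, 7, 8, 10, 11
Level 3: 5, 14
8 first appears at level 2.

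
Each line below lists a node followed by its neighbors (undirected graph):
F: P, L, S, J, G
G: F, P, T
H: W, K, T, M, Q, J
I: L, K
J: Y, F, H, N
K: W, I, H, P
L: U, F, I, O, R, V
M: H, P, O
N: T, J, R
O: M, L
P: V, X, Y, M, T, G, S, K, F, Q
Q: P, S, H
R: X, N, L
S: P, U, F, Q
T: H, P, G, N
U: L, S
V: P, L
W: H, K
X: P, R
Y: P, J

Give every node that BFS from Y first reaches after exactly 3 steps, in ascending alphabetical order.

Level 0: Y
Level 1: J, P
Level 2: F, G, H, K, M, N, Q, S, T, V, X
Level 3: I, L, O, R, U, W

I, L, O, R, U, W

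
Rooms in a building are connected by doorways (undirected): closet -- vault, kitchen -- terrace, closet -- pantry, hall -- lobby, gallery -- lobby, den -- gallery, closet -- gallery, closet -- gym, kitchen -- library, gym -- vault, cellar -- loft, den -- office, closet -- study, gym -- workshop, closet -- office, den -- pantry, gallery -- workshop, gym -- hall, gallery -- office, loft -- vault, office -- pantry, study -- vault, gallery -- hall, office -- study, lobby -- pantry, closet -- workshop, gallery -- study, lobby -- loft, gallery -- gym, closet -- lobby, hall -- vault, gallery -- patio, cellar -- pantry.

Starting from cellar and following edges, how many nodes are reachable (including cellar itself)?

BFS from cellar visits: cellar, loft, pantry, lobby, vault, closet, den, office, gallery, hall, gym, study, workshop, patio
Reachable nodes: 14 of 17 total.

14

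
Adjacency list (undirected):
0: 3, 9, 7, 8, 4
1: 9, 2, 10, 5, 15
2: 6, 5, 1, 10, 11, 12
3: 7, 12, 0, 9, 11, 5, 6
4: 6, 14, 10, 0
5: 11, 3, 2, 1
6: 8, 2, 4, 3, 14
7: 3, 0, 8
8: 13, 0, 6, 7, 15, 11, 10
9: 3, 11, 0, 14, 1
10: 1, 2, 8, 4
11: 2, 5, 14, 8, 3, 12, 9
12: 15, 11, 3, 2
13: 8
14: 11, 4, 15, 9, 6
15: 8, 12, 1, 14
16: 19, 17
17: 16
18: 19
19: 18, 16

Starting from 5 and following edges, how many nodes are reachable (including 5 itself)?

BFS from 5 visits: 5, 11, 3, 2, 1, 14, 12, 9, 8, 7, 6, 0, 10, 15, 4, 13
Reachable nodes: 16 of 20 total.

16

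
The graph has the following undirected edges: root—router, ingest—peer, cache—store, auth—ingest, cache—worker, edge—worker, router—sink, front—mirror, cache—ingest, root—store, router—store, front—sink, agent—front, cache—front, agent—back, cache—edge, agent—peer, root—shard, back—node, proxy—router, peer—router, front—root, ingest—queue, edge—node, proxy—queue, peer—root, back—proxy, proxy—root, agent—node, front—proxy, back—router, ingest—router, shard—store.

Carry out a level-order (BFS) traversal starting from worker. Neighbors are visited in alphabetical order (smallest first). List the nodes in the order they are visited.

Visit worker; enqueue cache, edge → queue [cache, edge]
Visit cache; enqueue front, ingest, store → queue [edge, front, ingest, store]
Visit edge; enqueue node → queue [front, ingest, store, node]
Visit front; enqueue agent, mirror, proxy, root, sink → queue [ingest, store, node, agent, mirror, proxy, root, sink]
Visit ingest; enqueue auth, peer, queue, router → queue [store, node, agent, mirror, proxy, root, sink, auth, peer, queue, router]
Visit store; enqueue shard → queue [node, agent, mirror, proxy, root, sink, auth, peer, queue, router, shard]
Visit node; enqueue back → queue [agent, mirror, proxy, root, sink, auth, peer, queue, router, shard, back]
Visit agent → queue [mirror, proxy, root, sink, auth, peer, queue, router, shard, back]
Visit mirror → queue [proxy, root, sink, auth, peer, queue, router, shard, back]
Visit proxy → queue [root, sink, auth, peer, queue, router, shard, back]
Visit root → queue [sink, auth, peer, queue, router, shard, back]
Visit sink → queue [auth, peer, queue, router, shard, back]
Visit auth → queue [peer, queue, router, shard, back]
Visit peer → queue [queue, router, shard, back]
Visit queue → queue [router, shard, back]
Visit router → queue [shard, back]
Visit shard → queue [back]
Visit back → queue []

worker, cache, edge, front, ingest, store, node, agent, mirror, proxy, root, sink, auth, peer, queue, router, shard, back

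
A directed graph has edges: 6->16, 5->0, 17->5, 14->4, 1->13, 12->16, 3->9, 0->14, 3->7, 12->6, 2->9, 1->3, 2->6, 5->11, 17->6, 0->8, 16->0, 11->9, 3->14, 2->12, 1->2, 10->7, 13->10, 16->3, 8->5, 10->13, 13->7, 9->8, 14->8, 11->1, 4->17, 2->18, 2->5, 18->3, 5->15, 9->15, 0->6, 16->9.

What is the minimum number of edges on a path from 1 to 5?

2

Level 0: 1
Level 1: 2, 3, 13
Level 2: 5, 6, 7, 9, 10, 12, 14, 18
Level 3: 0, 4, 8, 11, 15, 16
Level 4: 17
5 first appears at level 2.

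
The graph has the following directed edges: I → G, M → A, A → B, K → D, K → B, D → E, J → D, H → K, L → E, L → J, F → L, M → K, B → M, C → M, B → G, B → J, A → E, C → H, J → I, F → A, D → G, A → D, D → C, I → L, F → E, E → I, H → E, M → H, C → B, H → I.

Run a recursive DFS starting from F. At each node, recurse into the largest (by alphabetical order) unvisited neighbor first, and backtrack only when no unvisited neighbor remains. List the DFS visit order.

Visit F
F → L
L → J
J → I
I → G
J → D
D → E
D → C
C → M
M → K
K → B
M → H
M → A

F → L → J → I → G → D → E → C → M → K → B → H → A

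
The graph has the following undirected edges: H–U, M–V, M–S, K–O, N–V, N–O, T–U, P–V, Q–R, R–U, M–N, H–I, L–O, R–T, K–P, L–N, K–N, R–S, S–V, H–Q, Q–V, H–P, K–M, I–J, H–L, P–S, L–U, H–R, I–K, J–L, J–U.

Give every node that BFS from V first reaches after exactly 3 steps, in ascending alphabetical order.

I, J, T, U

Level 0: V
Level 1: M, N, P, Q, S
Level 2: H, K, L, O, R
Level 3: I, J, T, U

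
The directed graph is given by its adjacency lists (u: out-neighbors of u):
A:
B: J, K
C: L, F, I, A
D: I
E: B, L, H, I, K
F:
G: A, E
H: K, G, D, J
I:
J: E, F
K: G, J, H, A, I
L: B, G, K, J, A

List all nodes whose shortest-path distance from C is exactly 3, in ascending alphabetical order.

E, H

Level 0: C
Level 1: A, F, I, L
Level 2: B, G, J, K
Level 3: E, H
Level 4: D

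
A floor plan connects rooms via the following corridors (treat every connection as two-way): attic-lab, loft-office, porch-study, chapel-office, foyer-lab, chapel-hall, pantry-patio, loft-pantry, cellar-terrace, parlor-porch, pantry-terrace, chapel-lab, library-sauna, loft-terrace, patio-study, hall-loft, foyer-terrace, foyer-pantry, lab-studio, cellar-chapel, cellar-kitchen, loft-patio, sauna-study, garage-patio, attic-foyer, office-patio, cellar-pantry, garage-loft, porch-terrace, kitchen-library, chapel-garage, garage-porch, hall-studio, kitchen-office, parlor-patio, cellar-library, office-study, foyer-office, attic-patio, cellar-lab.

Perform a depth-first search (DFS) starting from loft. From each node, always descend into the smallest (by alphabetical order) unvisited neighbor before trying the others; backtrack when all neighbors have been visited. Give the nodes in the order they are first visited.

loft garage chapel cellar kitchen library sauna study office foyer attic lab studio hall patio pantry terrace porch parlor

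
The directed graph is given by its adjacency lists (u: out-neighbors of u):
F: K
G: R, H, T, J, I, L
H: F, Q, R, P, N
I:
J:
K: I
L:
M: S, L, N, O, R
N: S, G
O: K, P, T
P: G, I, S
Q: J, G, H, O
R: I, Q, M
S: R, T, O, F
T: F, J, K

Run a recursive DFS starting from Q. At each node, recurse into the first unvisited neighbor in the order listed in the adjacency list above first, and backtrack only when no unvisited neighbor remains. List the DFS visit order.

Visit Q
Q → J
Q → G
G → R
R → I
R → M
M → S
S → T
T → F
F → K
S → O
O → P
M → L
M → N
G → H

Q J G R I M S T F K O P L N H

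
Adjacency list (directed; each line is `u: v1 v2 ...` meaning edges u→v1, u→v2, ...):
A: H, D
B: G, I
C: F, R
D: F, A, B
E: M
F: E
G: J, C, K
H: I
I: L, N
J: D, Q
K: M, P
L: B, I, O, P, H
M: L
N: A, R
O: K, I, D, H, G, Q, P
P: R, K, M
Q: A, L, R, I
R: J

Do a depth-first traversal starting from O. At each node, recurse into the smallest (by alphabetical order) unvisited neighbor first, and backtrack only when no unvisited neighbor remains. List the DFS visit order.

Visit O
O → D
D → A
A → H
H → I
I → L
L → B
B → G
G → C
C → F
F → E
E → M
C → R
R → J
J → Q
G → K
K → P
I → N

O, D, A, H, I, L, B, G, C, F, E, M, R, J, Q, K, P, N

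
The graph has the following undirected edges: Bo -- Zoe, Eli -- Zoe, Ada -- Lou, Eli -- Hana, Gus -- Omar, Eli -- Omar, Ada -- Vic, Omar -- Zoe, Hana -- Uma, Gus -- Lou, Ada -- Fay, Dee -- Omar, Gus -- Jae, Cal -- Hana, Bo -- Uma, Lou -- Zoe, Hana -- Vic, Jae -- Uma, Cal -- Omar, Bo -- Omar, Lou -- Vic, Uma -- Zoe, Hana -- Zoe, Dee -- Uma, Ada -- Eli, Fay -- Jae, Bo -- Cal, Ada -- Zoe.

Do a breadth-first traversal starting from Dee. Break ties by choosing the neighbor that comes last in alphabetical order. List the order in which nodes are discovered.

Visit Dee; enqueue Uma, Omar → queue [Uma, Omar]
Visit Uma; enqueue Zoe, Jae, Hana, Bo → queue [Omar, Zoe, Jae, Hana, Bo]
Visit Omar; enqueue Gus, Eli, Cal → queue [Zoe, Jae, Hana, Bo, Gus, Eli, Cal]
Visit Zoe; enqueue Lou, Ada → queue [Jae, Hana, Bo, Gus, Eli, Cal, Lou, Ada]
Visit Jae; enqueue Fay → queue [Hana, Bo, Gus, Eli, Cal, Lou, Ada, Fay]
Visit Hana; enqueue Vic → queue [Bo, Gus, Eli, Cal, Lou, Ada, Fay, Vic]
Visit Bo → queue [Gus, Eli, Cal, Lou, Ada, Fay, Vic]
Visit Gus → queue [Eli, Cal, Lou, Ada, Fay, Vic]
Visit Eli → queue [Cal, Lou, Ada, Fay, Vic]
Visit Cal → queue [Lou, Ada, Fay, Vic]
Visit Lou → queue [Ada, Fay, Vic]
Visit Ada → queue [Fay, Vic]
Visit Fay → queue [Vic]
Visit Vic → queue []

Dee, Uma, Omar, Zoe, Jae, Hana, Bo, Gus, Eli, Cal, Lou, Ada, Fay, Vic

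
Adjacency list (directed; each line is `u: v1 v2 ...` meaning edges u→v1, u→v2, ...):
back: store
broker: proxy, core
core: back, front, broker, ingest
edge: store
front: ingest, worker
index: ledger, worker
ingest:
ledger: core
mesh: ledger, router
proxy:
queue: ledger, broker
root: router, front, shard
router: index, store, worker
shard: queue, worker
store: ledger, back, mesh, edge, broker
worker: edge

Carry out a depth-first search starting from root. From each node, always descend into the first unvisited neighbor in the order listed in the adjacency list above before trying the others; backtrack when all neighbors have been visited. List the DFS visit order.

root, router, index, ledger, core, back, store, mesh, edge, broker, proxy, front, ingest, worker, shard, queue

Visit root
root → router
router → index
index → ledger
ledger → core
core → back
back → store
store → mesh
store → edge
store → broker
broker → proxy
core → front
front → ingest
front → worker
root → shard
shard → queue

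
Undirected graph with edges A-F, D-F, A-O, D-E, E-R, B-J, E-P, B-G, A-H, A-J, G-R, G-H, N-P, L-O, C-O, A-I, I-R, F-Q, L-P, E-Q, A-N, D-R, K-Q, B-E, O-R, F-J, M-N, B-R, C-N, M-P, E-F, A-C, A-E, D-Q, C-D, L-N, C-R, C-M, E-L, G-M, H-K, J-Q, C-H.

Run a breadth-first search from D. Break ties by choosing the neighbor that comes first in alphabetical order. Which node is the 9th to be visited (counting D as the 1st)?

M

Visit D; enqueue C, E, F, Q, R → queue [C, E, F, Q, R]
Visit C; enqueue A, H, M, N, O → queue [E, F, Q, R, A, H, M, N, O]
Visit E; enqueue B, L, P → queue [F, Q, R, A, H, M, N, O, B, L, P]
Visit F; enqueue J → queue [Q, R, A, H, M, N, O, B, L, P, J]
Visit Q; enqueue K → queue [R, A, H, M, N, O, B, L, P, J, K]
Visit R; enqueue G, I → queue [A, H, M, N, O, B, L, P, J, K, G, I]
Visit A → queue [H, M, N, O, B, L, P, J, K, G, I]
Visit H → queue [M, N, O, B, L, P, J, K, G, I]
Visit M → queue [N, O, B, L, P, J, K, G, I]
Visit N → queue [O, B, L, P, J, K, G, I]
Visit O → queue [B, L, P, J, K, G, I]
Visit B → queue [L, P, J, K, G, I]
Visit L → queue [P, J, K, G, I]
Visit P → queue [J, K, G, I]
Visit J → queue [K, G, I]
Visit K → queue [G, I]
Visit G → queue [I]
Visit I → queue []

Visit order: D, C, E, F, Q, R, A, H, M, N, O, B, L, P, J, K, G, I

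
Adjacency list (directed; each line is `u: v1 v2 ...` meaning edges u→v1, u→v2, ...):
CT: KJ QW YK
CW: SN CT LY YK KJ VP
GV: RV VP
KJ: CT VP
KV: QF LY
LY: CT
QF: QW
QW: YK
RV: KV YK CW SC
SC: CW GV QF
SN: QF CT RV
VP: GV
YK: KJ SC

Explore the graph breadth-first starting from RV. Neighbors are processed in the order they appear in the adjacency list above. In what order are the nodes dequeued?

Visit RV; enqueue KV, YK, CW, SC → queue [KV, YK, CW, SC]
Visit KV; enqueue QF, LY → queue [YK, CW, SC, QF, LY]
Visit YK; enqueue KJ → queue [CW, SC, QF, LY, KJ]
Visit CW; enqueue SN, CT, VP → queue [SC, QF, LY, KJ, SN, CT, VP]
Visit SC; enqueue GV → queue [QF, LY, KJ, SN, CT, VP, GV]
Visit QF; enqueue QW → queue [LY, KJ, SN, CT, VP, GV, QW]
Visit LY → queue [KJ, SN, CT, VP, GV, QW]
Visit KJ → queue [SN, CT, VP, GV, QW]
Visit SN → queue [CT, VP, GV, QW]
Visit CT → queue [VP, GV, QW]
Visit VP → queue [GV, QW]
Visit GV → queue [QW]
Visit QW → queue []

RV, KV, YK, CW, SC, QF, LY, KJ, SN, CT, VP, GV, QW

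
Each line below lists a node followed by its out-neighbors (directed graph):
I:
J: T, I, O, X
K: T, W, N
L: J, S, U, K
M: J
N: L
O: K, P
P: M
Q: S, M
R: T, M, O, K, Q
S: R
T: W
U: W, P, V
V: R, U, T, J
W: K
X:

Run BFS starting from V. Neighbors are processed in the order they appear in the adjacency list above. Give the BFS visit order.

Visit V; enqueue R, U, T, J → queue [R, U, T, J]
Visit R; enqueue M, O, K, Q → queue [U, T, J, M, O, K, Q]
Visit U; enqueue W, P → queue [T, J, M, O, K, Q, W, P]
Visit T → queue [J, M, O, K, Q, W, P]
Visit J; enqueue I, X → queue [M, O, K, Q, W, P, I, X]
Visit M → queue [O, K, Q, W, P, I, X]
Visit O → queue [K, Q, W, P, I, X]
Visit K; enqueue N → queue [Q, W, P, I, X, N]
Visit Q; enqueue S → queue [W, P, I, X, N, S]
Visit W → queue [P, I, X, N, S]
Visit P → queue [I, X, N, S]
Visit I → queue [X, N, S]
Visit X → queue [N, S]
Visit N; enqueue L → queue [S, L]
Visit S → queue [L]
Visit L → queue []

V → R → U → T → J → M → O → K → Q → W → P → I → X → N → S → L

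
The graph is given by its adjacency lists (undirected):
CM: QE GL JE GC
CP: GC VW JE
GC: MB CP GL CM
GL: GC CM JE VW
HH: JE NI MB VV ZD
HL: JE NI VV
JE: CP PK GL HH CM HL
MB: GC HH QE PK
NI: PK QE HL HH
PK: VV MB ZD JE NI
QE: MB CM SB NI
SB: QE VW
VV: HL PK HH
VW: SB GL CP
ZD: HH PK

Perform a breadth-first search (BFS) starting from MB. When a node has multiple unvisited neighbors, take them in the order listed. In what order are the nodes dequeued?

MB GC HH QE PK CP GL CM JE NI VV ZD SB VW HL

Visit MB; enqueue GC, HH, QE, PK → queue [GC, HH, QE, PK]
Visit GC; enqueue CP, GL, CM → queue [HH, QE, PK, CP, GL, CM]
Visit HH; enqueue JE, NI, VV, ZD → queue [QE, PK, CP, GL, CM, JE, NI, VV, ZD]
Visit QE; enqueue SB → queue [PK, CP, GL, CM, JE, NI, VV, ZD, SB]
Visit PK → queue [CP, GL, CM, JE, NI, VV, ZD, SB]
Visit CP; enqueue VW → queue [GL, CM, JE, NI, VV, ZD, SB, VW]
Visit GL → queue [CM, JE, NI, VV, ZD, SB, VW]
Visit CM → queue [JE, NI, VV, ZD, SB, VW]
Visit JE; enqueue HL → queue [NI, VV, ZD, SB, VW, HL]
Visit NI → queue [VV, ZD, SB, VW, HL]
Visit VV → queue [ZD, SB, VW, HL]
Visit ZD → queue [SB, VW, HL]
Visit SB → queue [VW, HL]
Visit VW → queue [HL]
Visit HL → queue []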